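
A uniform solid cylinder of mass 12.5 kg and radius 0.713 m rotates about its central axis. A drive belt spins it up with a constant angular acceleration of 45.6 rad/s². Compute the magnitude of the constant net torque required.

I = ½MR² = (1/2)(12.5)(0.713)² = 3.177 kg·m².
τ = Iα = (3.177)(45.60) = 144.9 N·m.

τ ≈ 145 N·m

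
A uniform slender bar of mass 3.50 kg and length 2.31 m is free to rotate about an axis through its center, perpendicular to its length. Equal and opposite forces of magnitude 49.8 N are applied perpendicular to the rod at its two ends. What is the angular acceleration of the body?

α ≈ 73.9 rad/s²

I = (1/12)ML² = (1/12)(3.50)(2.31)² = 1.556 kg·m².
The couple gives τ = F·(L/2) + F·(L/2) = F L = (49.8)(2.31) = 115.0 N·m.
Newton's second law for rotation, τ = Iα, gives α = τ/I = 115.0/1.556 = 73.91 rad/s².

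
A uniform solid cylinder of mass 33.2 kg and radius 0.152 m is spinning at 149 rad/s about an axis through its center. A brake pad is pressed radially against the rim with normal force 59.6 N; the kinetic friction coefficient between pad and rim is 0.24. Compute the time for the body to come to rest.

I = ½MR² = (1/2)(33.2)(0.152)² = 0.3835 kg·m².
Friction force f = μN = (0.24)(59.6) = 14.30 N at the rim; torque magnitude τ = fR = 2.174 N·m, opposing ω.
|α| = τ/I = 2.174/0.3835 = 5.669 rad/s² (deceleration).
0 = ω₀ − |α|t ⇒ t = ω₀/|α| = 149/5.669 = 26.28 s.

t ≈ 26.3 s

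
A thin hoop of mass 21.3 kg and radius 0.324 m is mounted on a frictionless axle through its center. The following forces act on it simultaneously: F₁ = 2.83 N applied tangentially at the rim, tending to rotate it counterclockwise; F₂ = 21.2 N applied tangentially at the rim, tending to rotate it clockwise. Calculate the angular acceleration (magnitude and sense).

I = MR² = (21.3)(0.324)² = 2.236 kg·m².
Taking counterclockwise as positive: τ₁ = +(2.83)(0.324) = +0.9169 N·m; τ₂ = −(21.2)(0.324) = −6.869 N·m.
Net torque τ = -5.952 N·m.
α = τ/I = -5.952/2.236 = -2.662 rad/s².

α ≈ 2.66 rad/s², clockwise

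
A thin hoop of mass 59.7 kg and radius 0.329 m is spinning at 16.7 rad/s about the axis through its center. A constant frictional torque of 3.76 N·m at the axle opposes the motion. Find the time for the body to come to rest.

I = MR² = (59.7)(0.329)² = 6.462 kg·m².
The net torque has magnitude 3.76 N·m, opposing ω.
|α| = τ/I = 3.760/6.462 = 0.5819 rad/s² (deceleration).
0 = ω₀ − |α|t ⇒ t = ω₀/|α| = 16.7/0.5819 = 28.70 s.

t ≈ 28.7 s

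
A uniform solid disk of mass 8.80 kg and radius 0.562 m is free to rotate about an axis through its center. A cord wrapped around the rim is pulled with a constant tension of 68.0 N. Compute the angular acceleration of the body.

α ≈ 27.5 rad/s²

I = ½MR² = (1/2)(8.80)(0.562)² = 1.390 kg·m².
τ = F R = (68.0)(0.562) = 38.22 N·m.
Newton's second law for rotation, τ = Iα, gives α = τ/I = 38.22/1.390 = 27.50 rad/s².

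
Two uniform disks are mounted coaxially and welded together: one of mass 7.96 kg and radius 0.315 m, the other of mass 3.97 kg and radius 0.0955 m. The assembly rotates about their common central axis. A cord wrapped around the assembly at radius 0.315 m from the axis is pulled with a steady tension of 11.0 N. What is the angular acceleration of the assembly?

α ≈ 8.39 rad/s²

I = ½M₁R₁² + ½M₂R₂² = ½(7.96)(0.315)² + ½(3.97)(0.0955)² = 0.4130 kg·m².
τ = F r = (11.0)(0.315) = 3.465 N·m.
α = τ/I = 3.465/0.4130 = 8.389 rad/s².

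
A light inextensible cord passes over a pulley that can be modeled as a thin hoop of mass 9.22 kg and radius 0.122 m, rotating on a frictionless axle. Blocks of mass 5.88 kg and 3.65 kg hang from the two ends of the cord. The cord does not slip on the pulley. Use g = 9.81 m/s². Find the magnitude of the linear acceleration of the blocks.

I = MR² = (9.22)(0.122)² = 0.1372 kg·m².
Heavier block: m₁g − T₁ = m₁a. Lighter block: T₂ − m₂g = m₂a.
Pulley: (T₁ − T₂)R = Iα = I(a/R), so T₁ − T₂ = (I/R²)a = 1·M_p a = 9.220·a.
Adding the three: (m₁ − m₂)g = (m₁ + m₂ + 9.220)a, so a = (5.88 − 3.65)(9.81)/(5.88 + 3.65 + 9.220) = 1.167 m/s².

a ≈ 1.17 m/s²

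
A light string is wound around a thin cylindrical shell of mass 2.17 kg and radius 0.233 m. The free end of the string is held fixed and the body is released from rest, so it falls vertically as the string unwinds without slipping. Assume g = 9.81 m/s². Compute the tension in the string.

T ≈ 10.6 N

Translation: Mg − T = Ma. Rotation about the center: TR = Iα with I = MR².
With a = αR: T = (I/R²)a = M a, so Mg = (1 + 1.000)Ma.
a = g/(1 + 1.000) = 9.81/2.000 = 4.905 m/s².
T = 1.000·M·a = (1.000)(2.17)(4.905) = 10.64 N.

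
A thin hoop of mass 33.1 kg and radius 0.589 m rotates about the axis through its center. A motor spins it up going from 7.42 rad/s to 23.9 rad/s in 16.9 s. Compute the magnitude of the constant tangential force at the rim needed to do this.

F ≈ 19.0 N

I = MR² = (33.1)(0.589)² = 11.48 kg·m².
α = Δω/Δt = (23.9 − 7.42)/16.9 = 0.9751 rad/s².
The required torque is τ = Iα = (11.48)(0.9751) = 11.20 N·m.
A tangential force at the rim gives τ = FR, so F = τ/R = 11.20/0.589 = 19.01 N.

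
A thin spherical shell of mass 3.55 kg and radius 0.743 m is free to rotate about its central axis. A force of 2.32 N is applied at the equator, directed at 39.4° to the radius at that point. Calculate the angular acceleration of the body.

I = (2/3)MR² = (2/3)(3.55)(0.743)² = 1.307 kg·m².
Only the tangential component produces torque: τ = F R sinθ = (2.32)(0.743) sin 39.4° = 1.094 N·m.
From τ = Iα: α = 1.094/1.307 = 0.8374 rad/s².

α ≈ 0.837 rad/s²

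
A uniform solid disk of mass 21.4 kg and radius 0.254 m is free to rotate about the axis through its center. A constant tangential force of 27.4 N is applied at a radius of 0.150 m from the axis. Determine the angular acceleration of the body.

I = ½MR² = (1/2)(21.4)(0.254)² = 0.6903 kg·m².
τ = F·r = (27.4)(0.150) = 4.110 N·m.
Newton's second law for rotation, τ = Iα, gives α = τ/I = 4.110/0.6903 = 5.954 rad/s².

α ≈ 5.95 rad/s²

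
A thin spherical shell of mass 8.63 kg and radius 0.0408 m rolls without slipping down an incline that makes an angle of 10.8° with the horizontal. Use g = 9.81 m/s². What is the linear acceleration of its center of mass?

Translation along the incline: Mg sinθ − f = Ma.
Rotation about the center: fR = Iα with I = (2/3)MR². No-slip gives a = αR, so f = (I/R²)a = (2/3)M a.
Substituting: Mg sinθ = (1 + 0.6667)Ma, so a = g sinθ/(1 + 0.6667) = (9.81) sin 10.8° / 1.667 = 1.103 m/s².

a ≈ 1.10 m/s²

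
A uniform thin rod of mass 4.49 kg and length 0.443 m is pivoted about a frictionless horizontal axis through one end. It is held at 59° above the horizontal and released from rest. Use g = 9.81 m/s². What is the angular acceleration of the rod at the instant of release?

α ≈ 17.1 rad/s²

About the pivot, I = (1/3)ML² = (1/3)(4.49)(0.443)² = 0.2937 kg·m².
The weight acts at the center, a distance L/2 = 0.2215 m from the pivot; τ = Mg(L/2) cos 59° = 5.025 N·m.
α = τ/I = 5.025/0.2937 = 17.11 rad/s².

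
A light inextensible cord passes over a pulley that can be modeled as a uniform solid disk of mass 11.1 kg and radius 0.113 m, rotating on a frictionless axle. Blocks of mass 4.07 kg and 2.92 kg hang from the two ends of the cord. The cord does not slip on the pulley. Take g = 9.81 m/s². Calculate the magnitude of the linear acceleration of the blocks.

I = ½MR² = (1/2)(11.1)(0.113)² = 0.07087 kg·m².
Heavier block: m₁g − T₁ = m₁a. Lighter block: T₂ − m₂g = m₂a.
Pulley: (T₁ − T₂)R = Iα = I(a/R), so T₁ − T₂ = (I/R²)a = (1/2)M_p a = 5.550·a.
Adding the three: (m₁ − m₂)g = (m₁ + m₂ + 5.550)a, so a = (4.07 − 2.92)(9.81)/(4.07 + 2.92 + 5.550) = 0.8996 m/s².

a ≈ 0.900 m/s²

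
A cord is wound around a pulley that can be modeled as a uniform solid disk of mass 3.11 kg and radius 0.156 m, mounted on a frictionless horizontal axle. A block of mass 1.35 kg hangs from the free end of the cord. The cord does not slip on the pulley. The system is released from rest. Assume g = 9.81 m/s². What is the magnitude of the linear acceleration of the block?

I = ½MR² = (1/2)(3.11)(0.156)² = 0.03784 kg·m².
Block: mg − T = ma. Pulley: TR = Iα. No-slip: a = αR, so T = (I/R²)a = 1.555·a.
Then mg = (m + 1.555)a, so a = (1.35)(9.81)/(1.35 + 1.555) = 4.559 m/s².

a ≈ 4.56 m/s²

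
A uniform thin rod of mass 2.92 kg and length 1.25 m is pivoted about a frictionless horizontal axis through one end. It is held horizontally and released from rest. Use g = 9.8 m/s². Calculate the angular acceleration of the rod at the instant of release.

About the pivot, I = (1/3)ML² = (1/3)(2.92)(1.25)² = 1.521 kg·m².
The weight acts at the center, a distance L/2 = 0.6250 m from the pivot; τ = Mg(L/2) = 17.88 N·m.
α = τ/I = 17.88/1.521 = 11.76 rad/s².
(Equivalently α = (3g/(2L)) = 11.76 rad/s².)

α ≈ 11.8 rad/s²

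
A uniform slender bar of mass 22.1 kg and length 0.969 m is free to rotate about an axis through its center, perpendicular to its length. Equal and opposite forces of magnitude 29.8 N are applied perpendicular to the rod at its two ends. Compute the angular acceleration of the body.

α ≈ 16.7 rad/s²

I = (1/12)ML² = (1/12)(22.1)(0.969)² = 1.729 kg·m².
The couple gives τ = F·(L/2) + F·(L/2) = F L = (29.8)(0.969) = 28.88 N·m.
Newton's second law for rotation, τ = Iα, gives α = τ/I = 28.88/1.729 = 16.70 rad/s².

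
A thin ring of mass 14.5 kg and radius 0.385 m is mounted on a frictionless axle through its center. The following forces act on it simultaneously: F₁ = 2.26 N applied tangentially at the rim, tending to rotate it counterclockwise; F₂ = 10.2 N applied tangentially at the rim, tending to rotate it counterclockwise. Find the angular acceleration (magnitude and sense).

I = MR² = (14.5)(0.385)² = 2.149 kg·m².
Taking counterclockwise as positive: τ₁ = +(2.26)(0.385) = +0.8701 N·m; τ₂ = +(10.2)(0.385) = +3.927 N·m.
Net torque τ = 4.797 N·m.
α = τ/I = 4.797/2.149 = 2.232 rad/s².

α ≈ 2.23 rad/s², counterclockwise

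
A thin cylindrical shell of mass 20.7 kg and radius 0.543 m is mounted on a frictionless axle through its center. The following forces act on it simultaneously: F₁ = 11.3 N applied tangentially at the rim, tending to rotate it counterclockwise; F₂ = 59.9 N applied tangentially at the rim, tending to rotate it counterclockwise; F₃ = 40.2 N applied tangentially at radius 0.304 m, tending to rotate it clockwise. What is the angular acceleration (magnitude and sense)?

I = MR² = (20.7)(0.543)² = 6.103 kg·m².
Taking counterclockwise as positive: τ₁ = +(11.3)(0.543) = +6.136 N·m; τ₂ = +(59.9)(0.543) = +32.53 N·m; τ₃ = −(40.2)(0.304) = −12.22 N·m.
Net torque τ = 26.44 N·m.
α = τ/I = 26.44/6.103 = 4.332 rad/s².

α ≈ 4.33 rad/s², counterclockwise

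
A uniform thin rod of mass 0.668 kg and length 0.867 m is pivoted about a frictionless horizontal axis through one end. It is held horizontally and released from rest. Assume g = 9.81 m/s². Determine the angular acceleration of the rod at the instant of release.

About the pivot, I = (1/3)ML² = (1/3)(0.668)(0.867)² = 0.1674 kg·m².
The weight acts at the center, a distance L/2 = 0.4335 m from the pivot; τ = Mg(L/2) = 2.841 N·m.
α = τ/I = 2.841/0.1674 = 16.97 rad/s².
(Equivalently α = (3g/(2L)) = 16.97 rad/s².)

α ≈ 17.0 rad/s²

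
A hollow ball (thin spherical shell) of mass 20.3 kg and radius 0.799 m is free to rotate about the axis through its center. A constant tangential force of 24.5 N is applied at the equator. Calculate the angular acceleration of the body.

I = (2/3)MR² = (2/3)(20.3)(0.799)² = 8.640 kg·m².
τ = F R = (24.5)(0.799) = 19.58 N·m.
From τ = Iα: α = 19.58/8.640 = 2.266 rad/s².

α ≈ 2.27 rad/s²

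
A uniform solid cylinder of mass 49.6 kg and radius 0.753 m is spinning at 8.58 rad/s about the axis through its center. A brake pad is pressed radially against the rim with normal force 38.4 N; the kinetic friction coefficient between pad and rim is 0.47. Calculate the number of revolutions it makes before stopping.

I = ½MR² = (1/2)(49.6)(0.753)² = 14.06 kg·m².
Friction force f = μN = (0.47)(38.4) = 18.05 N at the rim; torque magnitude τ = fR = 13.59 N·m, opposing ω.
|α| = τ/I = 13.59/14.06 = 0.9665 rad/s² (deceleration).
ω² = ω₀² − 2|α|θ with ω = 0 ⇒ θ = ω₀²/(2|α|) = 38.09 rad = 6.062 rev.

≈ 6.06 revolutions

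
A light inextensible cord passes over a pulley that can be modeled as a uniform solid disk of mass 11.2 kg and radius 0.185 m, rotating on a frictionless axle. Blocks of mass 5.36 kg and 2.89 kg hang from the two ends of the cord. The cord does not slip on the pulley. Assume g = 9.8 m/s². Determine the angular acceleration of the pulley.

α ≈ 9.45 rad/s²

I = ½MR² = (1/2)(11.2)(0.185)² = 0.1917 kg·m².
Heavier block: m₁g − T₁ = m₁a. Lighter block: T₂ − m₂g = m₂a.
Pulley: (T₁ − T₂)R = Iα = I(a/R), so T₁ − T₂ = (I/R²)a = (1/2)M_p a = 5.600·a.
Adding the three: (m₁ − m₂)g = (m₁ + m₂ + 5.600)a, so a = (5.36 − 2.89)(9.8)/(5.36 + 2.89 + 5.600) = 1.748 m/s².
α = a/R = 1.748/0.185 = 9.447 rad/s².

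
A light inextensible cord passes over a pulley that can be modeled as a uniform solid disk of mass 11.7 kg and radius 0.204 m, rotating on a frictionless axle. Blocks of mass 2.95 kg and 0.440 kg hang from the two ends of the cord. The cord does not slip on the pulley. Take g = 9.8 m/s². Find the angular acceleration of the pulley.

I = ½MR² = (1/2)(11.7)(0.204)² = 0.2435 kg·m².
Heavier block: m₁g − T₁ = m₁a. Lighter block: T₂ − m₂g = m₂a.
Pulley: (T₁ − T₂)R = Iα = I(a/R), so T₁ − T₂ = (I/R²)a = (1/2)M_p a = 5.850·a.
Adding the three: (m₁ − m₂)g = (m₁ + m₂ + 5.850)a, so a = (2.95 − 0.440)(9.8)/(2.95 + 0.440 + 5.850) = 2.662 m/s².
α = a/R = 2.662/0.204 = 13.05 rad/s².

α ≈ 13.0 rad/s²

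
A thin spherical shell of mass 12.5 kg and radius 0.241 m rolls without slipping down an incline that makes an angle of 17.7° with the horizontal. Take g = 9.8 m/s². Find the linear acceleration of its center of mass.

Translation along the incline: Mg sinθ − f = Ma.
Rotation about the center: fR = Iα with I = (2/3)MR². No-slip gives a = αR, so f = (I/R²)a = (2/3)M a.
Substituting: Mg sinθ = (1 + 0.6667)Ma, so a = g sinθ/(1 + 0.6667) = (9.8) sin 17.7° / 1.667 = 1.788 m/s².

a ≈ 1.79 m/s²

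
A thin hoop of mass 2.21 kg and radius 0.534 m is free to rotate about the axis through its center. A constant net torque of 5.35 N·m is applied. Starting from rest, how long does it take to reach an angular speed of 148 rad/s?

t ≈ 17.4 s

I = MR² = (2.21)(0.534)² = 0.6302 kg·m².
α = τ/I = 5.35/0.6302 = 8.489 rad/s².
ω = αt ⇒ t = ω/α = 148/8.489 = 17.43 s.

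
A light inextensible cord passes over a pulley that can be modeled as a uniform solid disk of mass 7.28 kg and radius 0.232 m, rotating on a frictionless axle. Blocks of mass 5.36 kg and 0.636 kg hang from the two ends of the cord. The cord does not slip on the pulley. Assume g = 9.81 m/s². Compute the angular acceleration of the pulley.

α ≈ 20.7 rad/s²

I = ½MR² = (1/2)(7.28)(0.232)² = 0.1959 kg·m².
Heavier block: m₁g − T₁ = m₁a. Lighter block: T₂ − m₂g = m₂a.
Pulley: (T₁ − T₂)R = Iα = I(a/R), so T₁ − T₂ = (I/R²)a = (1/2)M_p a = 3.640·a.
Adding the three: (m₁ − m₂)g = (m₁ + m₂ + 3.640)a, so a = (5.36 − 0.636)(9.81)/(5.36 + 0.636 + 3.640) = 4.809 m/s².
α = a/R = 4.809/0.232 = 20.73 rad/s².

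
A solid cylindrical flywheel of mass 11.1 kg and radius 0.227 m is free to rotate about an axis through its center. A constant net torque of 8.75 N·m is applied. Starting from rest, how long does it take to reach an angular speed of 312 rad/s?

t ≈ 10.2 s

I = ½MR² = (1/2)(11.1)(0.227)² = 0.2860 kg·m².
α = τ/I = 8.75/0.2860 = 30.60 rad/s².
ω = αt ⇒ t = ω/α = 312/30.60 = 10.20 s.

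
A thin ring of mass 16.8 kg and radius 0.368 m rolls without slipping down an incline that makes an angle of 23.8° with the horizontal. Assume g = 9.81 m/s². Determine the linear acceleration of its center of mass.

a ≈ 1.98 m/s²

Translation along the incline: Mg sinθ − f = Ma.
Rotation about the center: fR = Iα with I = MR². No-slip gives a = αR, so f = (I/R²)a = M a.
Substituting: Mg sinθ = (1 + 1.000)Ma, so a = g sinθ/(1 + 1.000) = (9.81) sin 23.8° / 2.000 = 1.979 m/s².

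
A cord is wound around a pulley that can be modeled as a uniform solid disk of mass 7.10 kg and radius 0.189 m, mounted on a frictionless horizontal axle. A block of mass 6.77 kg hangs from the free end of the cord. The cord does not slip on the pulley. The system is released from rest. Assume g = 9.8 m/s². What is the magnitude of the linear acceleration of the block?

I = ½MR² = (1/2)(7.10)(0.189)² = 0.1268 kg·m².
Block: mg − T = ma. Pulley: TR = Iα. No-slip: a = αR, so T = (I/R²)a = 3.550·a.
Then mg = (m + 3.550)a, so a = (6.77)(9.8)/(6.77 + 3.550) = 6.429 m/s².

a ≈ 6.43 m/s²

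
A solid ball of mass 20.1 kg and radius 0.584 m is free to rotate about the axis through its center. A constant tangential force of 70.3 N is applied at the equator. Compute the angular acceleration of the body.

α ≈ 15.0 rad/s²

I = (2/5)MR² = (2/5)(20.1)(0.584)² = 2.742 kg·m².
τ = F R = (70.3)(0.584) = 41.06 N·m.
Newton's second law for rotation, τ = Iα, gives α = τ/I = 41.06/2.742 = 14.97 rad/s².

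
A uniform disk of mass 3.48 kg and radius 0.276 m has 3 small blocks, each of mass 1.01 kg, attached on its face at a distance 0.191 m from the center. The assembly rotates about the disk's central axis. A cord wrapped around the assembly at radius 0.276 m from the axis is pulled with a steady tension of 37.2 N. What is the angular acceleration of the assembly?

I_disk = ½MR² = ½(3.48)(0.276)² = 0.1325 kg·m².
I_blocks = 3·m·r² = 3(1.01)(0.191)² = 0.1105 kg·m².
Total I = 0.2431 kg·m².
τ = F r = (37.2)(0.276) = 10.27 N·m.
α = τ/I = 10.27/0.2431 = 42.24 rad/s².

α ≈ 42.2 rad/s²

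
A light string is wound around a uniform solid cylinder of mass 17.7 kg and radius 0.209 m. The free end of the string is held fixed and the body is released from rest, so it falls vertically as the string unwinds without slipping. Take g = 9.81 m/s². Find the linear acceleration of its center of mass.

Translation: Mg − T = Ma. Rotation about the center: TR = Iα with I = ½MR².
With a = αR: T = (I/R²)a = (1/2)M a, so Mg = (1 + 0.5000)Ma.
a = g/(1 + 0.5000) = 9.81/1.500 = 6.540 m/s².

a ≈ 6.54 m/s²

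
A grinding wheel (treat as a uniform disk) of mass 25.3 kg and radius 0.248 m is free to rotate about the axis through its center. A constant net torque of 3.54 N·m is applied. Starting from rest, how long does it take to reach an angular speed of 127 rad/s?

t ≈ 27.9 s

I = ½MR² = (1/2)(25.3)(0.248)² = 0.7780 kg·m².
α = τ/I = 3.54/0.7780 = 4.550 rad/s².
ω = αt ⇒ t = ω/α = 127/4.550 = 27.91 s.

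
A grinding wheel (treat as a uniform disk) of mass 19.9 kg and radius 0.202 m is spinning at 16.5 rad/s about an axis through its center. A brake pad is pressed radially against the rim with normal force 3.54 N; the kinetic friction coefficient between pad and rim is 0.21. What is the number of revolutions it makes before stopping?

I = ½MR² = (1/2)(19.9)(0.202)² = 0.4060 kg·m².
Friction force f = μN = (0.21)(3.54) = 0.7434 N at the rim; torque magnitude τ = fR = 0.1502 N·m, opposing ω.
|α| = τ/I = 0.1502/0.4060 = 0.3699 rad/s² (deceleration).
ω² = ω₀² − 2|α|θ with ω = 0 ⇒ θ = ω₀²/(2|α|) = 368.0 rad = 58.57 rev.

≈ 58.6 revolutions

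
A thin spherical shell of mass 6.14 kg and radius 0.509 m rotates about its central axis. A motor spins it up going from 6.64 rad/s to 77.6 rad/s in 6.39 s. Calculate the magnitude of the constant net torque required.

τ ≈ 11.8 N·m

I = (2/3)MR² = (2/3)(6.14)(0.509)² = 1.061 kg·m².
α = Δω/Δt = (77.6 − 6.64)/6.39 = 11.10 rad/s².
τ = Iα = (1.061)(11.10) = 11.78 N·m.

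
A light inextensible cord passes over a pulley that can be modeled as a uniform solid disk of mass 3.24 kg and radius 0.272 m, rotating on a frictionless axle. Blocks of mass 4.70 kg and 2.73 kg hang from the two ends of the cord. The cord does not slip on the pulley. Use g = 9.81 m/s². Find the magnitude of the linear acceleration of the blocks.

I = ½MR² = (1/2)(3.24)(0.272)² = 0.1199 kg·m².
Heavier block: m₁g − T₁ = m₁a. Lighter block: T₂ − m₂g = m₂a.
Pulley: (T₁ − T₂)R = Iα = I(a/R), so T₁ − T₂ = (I/R²)a = (1/2)M_p a = 1.620·a.
Adding the three: (m₁ − m₂)g = (m₁ + m₂ + 1.620)a, so a = (4.70 − 2.73)(9.81)/(4.70 + 2.73 + 1.620) = 2.135 m/s².

a ≈ 2.14 m/s²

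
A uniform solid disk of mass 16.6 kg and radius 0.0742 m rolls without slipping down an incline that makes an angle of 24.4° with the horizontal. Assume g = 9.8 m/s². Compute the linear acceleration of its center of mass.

a ≈ 2.70 m/s²

Translation along the incline: Mg sinθ − f = Ma.
Rotation about the center: fR = Iα with I = ½MR². No-slip gives a = αR, so f = (I/R²)a = (1/2)M a.
Substituting: Mg sinθ = (1 + 0.5000)Ma, so a = g sinθ/(1 + 0.5000) = (9.8) sin 24.4° / 1.500 = 2.699 m/s².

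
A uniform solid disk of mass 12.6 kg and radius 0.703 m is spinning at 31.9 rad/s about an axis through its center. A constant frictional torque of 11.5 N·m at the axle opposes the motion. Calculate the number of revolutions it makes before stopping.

≈ 21.9 revolutions

I = ½MR² = (1/2)(12.6)(0.703)² = 3.114 kg·m².
The net torque has magnitude 11.5 N·m, opposing ω.
|α| = τ/I = 11.50/3.114 = 3.694 rad/s² (deceleration).
ω² = ω₀² − 2|α|θ with ω = 0 ⇒ θ = ω₀²/(2|α|) = 137.8 rad = 21.92 rev.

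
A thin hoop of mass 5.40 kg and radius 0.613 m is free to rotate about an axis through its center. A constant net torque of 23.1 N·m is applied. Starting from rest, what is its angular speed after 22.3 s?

I = MR² = (5.40)(0.613)² = 2.029 kg·m².
α = τ/I = 23.1/2.029 = 11.38 rad/s².
ω = ω₀ + αt = 0 + (11.38)(22.3) = 253.9 rad/s.

ω ≈ 254 rad/s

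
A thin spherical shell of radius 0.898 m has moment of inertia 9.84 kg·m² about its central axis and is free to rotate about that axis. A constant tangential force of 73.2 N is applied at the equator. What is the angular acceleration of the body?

τ = F R = (73.2)(0.898) = 65.73 N·m.
Newton's second law for rotation, τ = Iα, gives α = τ/I = 65.73/9.840 = 6.680 rad/s².

α ≈ 6.68 rad/s²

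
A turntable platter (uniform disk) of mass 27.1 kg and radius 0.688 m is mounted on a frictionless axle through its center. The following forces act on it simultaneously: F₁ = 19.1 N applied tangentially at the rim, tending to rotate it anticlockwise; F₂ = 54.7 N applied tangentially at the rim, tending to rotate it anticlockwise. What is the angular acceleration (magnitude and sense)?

I = ½MR² = (1/2)(27.1)(0.688)² = 6.414 kg·m².
Taking anticlockwise as positive: τ₁ = +(19.1)(0.688) = +13.14 N·m; τ₂ = +(54.7)(0.688) = +37.63 N·m.
Net torque τ = 50.77 N·m.
α = τ/I = 50.77/6.414 = 7.916 rad/s².

α ≈ 7.92 rad/s², anticlockwise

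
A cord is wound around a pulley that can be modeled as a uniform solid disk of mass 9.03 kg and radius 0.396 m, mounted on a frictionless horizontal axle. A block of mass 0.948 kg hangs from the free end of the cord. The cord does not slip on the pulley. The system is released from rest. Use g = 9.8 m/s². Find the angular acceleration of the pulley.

I = ½MR² = (1/2)(9.03)(0.396)² = 0.7080 kg·m².
Block: mg − T = ma. Pulley: TR = Iα. No-slip: a = αR, so T = (I/R²)a = 4.515·a.
Then mg = (m + 4.515)a, so a = (0.948)(9.8)/(0.948 + 4.515) = 1.701 m/s².
α = a/R = 1.701/0.396 = 4.294 rad/s².

α ≈ 4.29 rad/s²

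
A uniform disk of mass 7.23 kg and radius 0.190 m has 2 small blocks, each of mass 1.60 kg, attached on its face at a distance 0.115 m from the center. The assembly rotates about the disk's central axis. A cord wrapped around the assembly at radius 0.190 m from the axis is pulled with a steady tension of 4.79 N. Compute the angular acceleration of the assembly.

α ≈ 5.27 rad/s²

I_disk = ½MR² = ½(7.23)(0.190)² = 0.1305 kg·m².
I_blocks = 2·m·r² = 2(1.60)(0.115)² = 0.04232 kg·m².
Total I = 0.1728 kg·m².
τ = F r = (4.79)(0.190) = 0.9101 N·m.
α = τ/I = 0.9101/0.1728 = 5.266 rad/s².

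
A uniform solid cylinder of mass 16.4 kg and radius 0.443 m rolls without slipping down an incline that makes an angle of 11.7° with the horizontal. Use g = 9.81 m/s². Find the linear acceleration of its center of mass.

a ≈ 1.33 m/s²

Translation along the incline: Mg sinθ − f = Ma.
Rotation about the center: fR = Iα with I = ½MR². No-slip gives a = αR, so f = (I/R²)a = (1/2)M a.
Substituting: Mg sinθ = (1 + 0.5000)Ma, so a = g sinθ/(1 + 0.5000) = (9.81) sin 11.7° / 1.500 = 1.326 m/s².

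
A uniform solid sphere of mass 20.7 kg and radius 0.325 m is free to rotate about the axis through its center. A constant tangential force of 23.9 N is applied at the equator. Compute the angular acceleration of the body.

I = (2/5)MR² = (2/5)(20.7)(0.325)² = 0.8746 kg·m².
τ = F R = (23.9)(0.325) = 7.768 N·m.
From τ = Iα: α = 7.768/0.8746 = 8.881 rad/s².

α ≈ 8.88 rad/s²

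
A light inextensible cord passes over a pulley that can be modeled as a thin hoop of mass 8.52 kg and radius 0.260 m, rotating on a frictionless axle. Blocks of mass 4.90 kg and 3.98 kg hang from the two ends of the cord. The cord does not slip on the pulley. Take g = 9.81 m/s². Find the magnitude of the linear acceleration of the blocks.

I = MR² = (8.52)(0.260)² = 0.5760 kg·m².
Heavier block: m₁g − T₁ = m₁a. Lighter block: T₂ − m₂g = m₂a.
Pulley: (T₁ − T₂)R = Iα = I(a/R), so T₁ − T₂ = (I/R²)a = 1·M_p a = 8.520·a.
Adding the three: (m₁ − m₂)g = (m₁ + m₂ + 8.520)a, so a = (4.90 − 3.98)(9.81)/(4.90 + 3.98 + 8.520) = 0.5187 m/s².

a ≈ 0.519 m/s²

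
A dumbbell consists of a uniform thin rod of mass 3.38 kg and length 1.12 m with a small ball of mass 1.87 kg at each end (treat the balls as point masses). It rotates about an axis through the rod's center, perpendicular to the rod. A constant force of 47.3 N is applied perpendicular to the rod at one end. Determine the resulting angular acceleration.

α ≈ 17.4 rad/s²

I_rod = (1/12)ML² = (1/12)(3.38)(1.12)² = 0.3533 kg·m².
I_balls = 2·m·(L/2)² = 2(1.87)(0.5600)² = 1.173 kg·m².
Total I = 1.526 kg·m².
τ = F·(L/2) = (47.3)(0.560) = 26.49 N·m.
α = τ/I = 26.49/1.526 = 17.36 rad/s².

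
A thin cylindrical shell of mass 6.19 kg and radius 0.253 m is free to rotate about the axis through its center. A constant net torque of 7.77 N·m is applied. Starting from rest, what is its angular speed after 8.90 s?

ω ≈ 175 rad/s

I = MR² = (6.19)(0.253)² = 0.3962 kg·m².
α = τ/I = 7.77/0.3962 = 19.61 rad/s².
ω = ω₀ + αt = 0 + (19.61)(8.90) = 174.5 rad/s.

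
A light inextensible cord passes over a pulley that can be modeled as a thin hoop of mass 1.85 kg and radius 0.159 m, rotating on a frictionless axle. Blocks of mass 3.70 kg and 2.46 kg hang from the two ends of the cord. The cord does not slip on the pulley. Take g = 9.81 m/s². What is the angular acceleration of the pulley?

α ≈ 9.55 rad/s²

I = MR² = (1.85)(0.159)² = 0.04677 kg·m².
Heavier block: m₁g − T₁ = m₁a. Lighter block: T₂ − m₂g = m₂a.
Pulley: (T₁ − T₂)R = Iα = I(a/R), so T₁ − T₂ = (I/R²)a = 1·M_p a = 1.850·a.
Adding the three: (m₁ − m₂)g = (m₁ + m₂ + 1.850)a, so a = (3.70 − 2.46)(9.81)/(3.70 + 2.46 + 1.850) = 1.519 m/s².
α = a/R = 1.519/0.159 = 9.551 rad/s².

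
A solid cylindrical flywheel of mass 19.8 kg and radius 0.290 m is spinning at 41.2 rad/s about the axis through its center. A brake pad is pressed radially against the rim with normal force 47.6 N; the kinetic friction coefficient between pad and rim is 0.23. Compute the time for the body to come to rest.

I = ½MR² = (1/2)(19.8)(0.290)² = 0.8326 kg·m².
Friction force f = μN = (0.23)(47.6) = 10.95 N at the rim; torque magnitude τ = fR = 3.175 N·m, opposing ω.
|α| = τ/I = 3.175/0.8326 = 3.813 rad/s² (deceleration).
0 = ω₀ − |α|t ⇒ t = ω₀/|α| = 41.2/3.813 = 10.80 s.

t ≈ 10.8 s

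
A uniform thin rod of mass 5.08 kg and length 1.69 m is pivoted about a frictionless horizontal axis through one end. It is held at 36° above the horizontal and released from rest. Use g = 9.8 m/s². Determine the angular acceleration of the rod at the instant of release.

About the pivot, I = (1/3)ML² = (1/3)(5.08)(1.69)² = 4.836 kg·m².
The weight acts at the center, a distance L/2 = 0.8450 m from the pivot; τ = Mg(L/2) cos 36° = 34.03 N·m.
α = τ/I = 34.03/4.836 = 7.037 rad/s².

α ≈ 7.04 rad/s²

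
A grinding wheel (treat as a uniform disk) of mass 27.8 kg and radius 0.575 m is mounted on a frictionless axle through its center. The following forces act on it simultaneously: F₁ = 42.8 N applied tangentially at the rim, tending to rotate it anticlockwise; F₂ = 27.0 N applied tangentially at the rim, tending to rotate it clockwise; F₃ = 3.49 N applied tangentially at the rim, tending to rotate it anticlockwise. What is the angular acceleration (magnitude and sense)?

α ≈ 2.41 rad/s², anticlockwise

I = ½MR² = (1/2)(27.8)(0.575)² = 4.596 kg·m².
Taking anticlockwise as positive: τ₁ = +(42.8)(0.575) = +24.61 N·m; τ₂ = −(27.0)(0.575) = −15.52 N·m; τ₃ = +(3.49)(0.575) = +2.007 N·m.
Net torque τ = 11.09 N·m.
α = τ/I = 11.09/4.596 = 2.414 rad/s².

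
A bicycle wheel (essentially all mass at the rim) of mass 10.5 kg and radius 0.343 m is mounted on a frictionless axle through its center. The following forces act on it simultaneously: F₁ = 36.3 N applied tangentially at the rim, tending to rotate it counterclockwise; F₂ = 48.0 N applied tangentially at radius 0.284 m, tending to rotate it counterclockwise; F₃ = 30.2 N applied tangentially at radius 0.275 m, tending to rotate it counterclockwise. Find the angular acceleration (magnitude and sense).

α ≈ 27.8 rad/s², counterclockwise

I = MR² = (10.5)(0.343)² = 1.235 kg·m².
Taking counterclockwise as positive: τ₁ = +(36.3)(0.343) = +12.45 N·m; τ₂ = +(48.0)(0.284) = +13.63 N·m; τ₃ = +(30.2)(0.275) = +8.305 N·m.
Net torque τ = 34.39 N·m.
α = τ/I = 34.39/1.235 = 27.84 rad/s².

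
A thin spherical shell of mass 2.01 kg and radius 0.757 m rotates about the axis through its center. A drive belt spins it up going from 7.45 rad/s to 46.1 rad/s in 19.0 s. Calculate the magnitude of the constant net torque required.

τ ≈ 1.56 N·m

I = (2/3)MR² = (2/3)(2.01)(0.757)² = 0.7679 kg·m².
α = Δω/Δt = (46.1 − 7.45)/19.0 = 2.034 rad/s².
τ = Iα = (0.7679)(2.034) = 1.562 N·m.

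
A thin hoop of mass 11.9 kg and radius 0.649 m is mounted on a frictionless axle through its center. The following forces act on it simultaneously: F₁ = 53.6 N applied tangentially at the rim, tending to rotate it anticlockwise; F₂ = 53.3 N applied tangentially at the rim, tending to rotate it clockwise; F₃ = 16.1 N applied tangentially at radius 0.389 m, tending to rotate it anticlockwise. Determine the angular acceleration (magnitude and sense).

α ≈ 1.29 rad/s², anticlockwise

I = MR² = (11.9)(0.649)² = 5.012 kg·m².
Taking anticlockwise as positive: τ₁ = +(53.6)(0.649) = +34.79 N·m; τ₂ = −(53.3)(0.649) = −34.59 N·m; τ₃ = +(16.1)(0.389) = +6.263 N·m.
Net torque τ = 6.458 N·m.
α = τ/I = 6.458/5.012 = 1.288 rad/s².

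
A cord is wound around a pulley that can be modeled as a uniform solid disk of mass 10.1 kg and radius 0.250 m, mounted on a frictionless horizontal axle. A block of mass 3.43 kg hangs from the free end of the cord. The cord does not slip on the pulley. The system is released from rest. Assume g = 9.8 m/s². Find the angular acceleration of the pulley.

α ≈ 15.9 rad/s²

I = ½MR² = (1/2)(10.1)(0.250)² = 0.3156 kg·m².
Block: mg − T = ma. Pulley: TR = Iα. No-slip: a = αR, so T = (I/R²)a = 5.050·a.
Then mg = (m + 5.050)a, so a = (3.43)(9.8)/(3.43 + 5.050) = 3.964 m/s².
α = a/R = 3.964/0.250 = 15.86 rad/s².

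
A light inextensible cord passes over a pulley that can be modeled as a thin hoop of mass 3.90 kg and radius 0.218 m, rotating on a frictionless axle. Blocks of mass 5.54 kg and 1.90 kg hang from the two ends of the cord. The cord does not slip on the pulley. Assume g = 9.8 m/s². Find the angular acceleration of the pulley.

I = MR² = (3.90)(0.218)² = 0.1853 kg·m².
Heavier block: m₁g − T₁ = m₁a. Lighter block: T₂ − m₂g = m₂a.
Pulley: (T₁ − T₂)R = Iα = I(a/R), so T₁ − T₂ = (I/R²)a = 1·M_p a = 3.900·a.
Adding the three: (m₁ − m₂)g = (m₁ + m₂ + 3.900)a, so a = (5.54 − 1.90)(9.8)/(5.54 + 1.90 + 3.900) = 3.146 m/s².
α = a/R = 3.146/0.218 = 14.43 rad/s².

α ≈ 14.4 rad/s²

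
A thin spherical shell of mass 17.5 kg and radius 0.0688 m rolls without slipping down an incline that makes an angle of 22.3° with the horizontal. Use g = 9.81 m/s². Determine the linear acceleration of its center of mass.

a ≈ 2.23 m/s²

Translation along the incline: Mg sinθ − f = Ma.
Rotation about the center: fR = Iα with I = (2/3)MR². No-slip gives a = αR, so f = (I/R²)a = (2/3)M a.
Substituting: Mg sinθ = (1 + 0.6667)Ma, so a = g sinθ/(1 + 0.6667) = (9.81) sin 22.3° / 1.667 = 2.233 m/s².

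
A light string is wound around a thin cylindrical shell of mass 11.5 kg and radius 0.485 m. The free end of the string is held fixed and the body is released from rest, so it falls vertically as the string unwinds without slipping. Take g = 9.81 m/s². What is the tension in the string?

Translation: Mg − T = Ma. Rotation about the center: TR = Iα with I = MR².
With a = αR: T = (I/R²)a = M a, so Mg = (1 + 1.000)Ma.
a = g/(1 + 1.000) = 9.81/2.000 = 4.905 m/s².
T = 1.000·M·a = (1.000)(11.5)(4.905) = 56.41 N.

T ≈ 56.4 N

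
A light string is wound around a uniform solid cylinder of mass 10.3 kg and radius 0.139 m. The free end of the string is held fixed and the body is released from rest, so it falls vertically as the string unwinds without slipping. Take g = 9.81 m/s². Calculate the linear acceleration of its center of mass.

a ≈ 6.54 m/s²

Translation: Mg − T = Ma. Rotation about the center: TR = Iα with I = ½MR².
With a = αR: T = (I/R²)a = (1/2)M a, so Mg = (1 + 0.5000)Ma.
a = g/(1 + 0.5000) = 9.81/1.500 = 6.540 m/s².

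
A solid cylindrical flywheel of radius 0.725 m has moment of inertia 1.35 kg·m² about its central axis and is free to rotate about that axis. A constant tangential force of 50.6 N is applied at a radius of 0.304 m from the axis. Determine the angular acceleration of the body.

α ≈ 11.4 rad/s²

τ = F·r = (50.6)(0.304) = 15.38 N·m.
Newton's second law for rotation, τ = Iα, gives α = τ/I = 15.38/1.350 = 11.39 rad/s².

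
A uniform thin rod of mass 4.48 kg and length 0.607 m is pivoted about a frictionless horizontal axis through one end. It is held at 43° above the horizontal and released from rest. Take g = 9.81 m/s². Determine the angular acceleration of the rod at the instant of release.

α ≈ 17.7 rad/s²

About the pivot, I = (1/3)ML² = (1/3)(4.48)(0.607)² = 0.5502 kg·m².
The weight acts at the center, a distance L/2 = 0.3035 m from the pivot; τ = Mg(L/2) cos 43° = 9.755 N·m.
α = τ/I = 9.755/0.5502 = 17.73 rad/s².
(Equivalently α = (3g/(2L)) cos 43° = 17.73 rad/s².)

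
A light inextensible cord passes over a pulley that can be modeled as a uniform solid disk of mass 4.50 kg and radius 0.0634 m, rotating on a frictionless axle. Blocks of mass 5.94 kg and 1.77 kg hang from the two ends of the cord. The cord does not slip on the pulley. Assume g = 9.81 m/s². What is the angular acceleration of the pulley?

I = ½MR² = (1/2)(4.50)(0.0634)² = 0.009044 kg·m².
Heavier block: m₁g − T₁ = m₁a. Lighter block: T₂ − m₂g = m₂a.
Pulley: (T₁ − T₂)R = Iα = I(a/R), so T₁ − T₂ = (I/R²)a = (1/2)M_p a = 2.250·a.
Adding the three: (m₁ − m₂)g = (m₁ + m₂ + 2.250)a, so a = (5.94 − 1.77)(9.81)/(5.94 + 1.77 + 2.250) = 4.107 m/s².
α = a/R = 4.107/0.0634 = 64.78 rad/s².

α ≈ 64.8 rad/s²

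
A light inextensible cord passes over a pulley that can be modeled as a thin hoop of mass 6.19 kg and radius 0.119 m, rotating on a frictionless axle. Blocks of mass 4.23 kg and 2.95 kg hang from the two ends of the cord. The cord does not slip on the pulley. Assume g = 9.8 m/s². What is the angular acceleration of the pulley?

I = MR² = (6.19)(0.119)² = 0.08766 kg·m².
Heavier block: m₁g − T₁ = m₁a. Lighter block: T₂ − m₂g = m₂a.
Pulley: (T₁ − T₂)R = Iα = I(a/R), so T₁ − T₂ = (I/R²)a = 1·M_p a = 6.190·a.
Adding the three: (m₁ − m₂)g = (m₁ + m₂ + 6.190)a, so a = (4.23 − 2.95)(9.8)/(4.23 + 2.95 + 6.190) = 0.9382 m/s².
α = a/R = 0.9382/0.119 = 7.884 rad/s².

α ≈ 7.88 rad/s²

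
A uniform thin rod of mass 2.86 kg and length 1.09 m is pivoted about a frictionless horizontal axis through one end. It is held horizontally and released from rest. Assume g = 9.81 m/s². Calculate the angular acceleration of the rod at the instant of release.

α ≈ 13.5 rad/s²

About the pivot, I = (1/3)ML² = (1/3)(2.86)(1.09)² = 1.133 kg·m².
The weight acts at the center, a distance L/2 = 0.5450 m from the pivot; τ = Mg(L/2) = 15.29 N·m.
α = τ/I = 15.29/1.133 = 13.50 rad/s².
(Equivalently α = (3g/(2L)) = 13.50 rad/s².)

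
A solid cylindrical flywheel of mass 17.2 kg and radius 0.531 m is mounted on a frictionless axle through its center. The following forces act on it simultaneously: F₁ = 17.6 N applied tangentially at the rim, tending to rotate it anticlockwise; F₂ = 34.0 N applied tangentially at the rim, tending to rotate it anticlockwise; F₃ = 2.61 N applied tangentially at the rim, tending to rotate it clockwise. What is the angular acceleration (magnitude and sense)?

I = ½MR² = (1/2)(17.2)(0.531)² = 2.425 kg·m².
Taking anticlockwise as positive: τ₁ = +(17.6)(0.531) = +9.346 N·m; τ₂ = +(34.0)(0.531) = +18.05 N·m; τ₃ = −(2.61)(0.531) = −1.386 N·m.
Net torque τ = 26.01 N·m.
α = τ/I = 26.01/2.425 = 10.73 rad/s².

α ≈ 10.7 rad/s², anticlockwise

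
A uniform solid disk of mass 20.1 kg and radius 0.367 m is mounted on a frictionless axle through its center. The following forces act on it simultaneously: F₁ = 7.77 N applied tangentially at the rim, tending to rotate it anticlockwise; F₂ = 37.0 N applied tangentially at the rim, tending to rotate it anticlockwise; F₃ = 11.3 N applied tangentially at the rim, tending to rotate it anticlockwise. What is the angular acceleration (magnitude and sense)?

α ≈ 15.2 rad/s², anticlockwise

I = ½MR² = (1/2)(20.1)(0.367)² = 1.354 kg·m².
Taking anticlockwise as positive: τ₁ = +(7.77)(0.367) = +2.852 N·m; τ₂ = +(37.0)(0.367) = +13.58 N·m; τ₃ = +(11.3)(0.367) = +4.147 N·m.
Net torque τ = 20.58 N·m.
α = τ/I = 20.58/1.354 = 15.20 rad/s².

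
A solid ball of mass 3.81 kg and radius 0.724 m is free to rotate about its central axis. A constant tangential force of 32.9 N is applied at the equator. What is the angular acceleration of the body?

α ≈ 29.8 rad/s²

I = (2/5)MR² = (2/5)(3.81)(0.724)² = 0.7988 kg·m².
τ = F R = (32.9)(0.724) = 23.82 N·m.
From τ = Iα: α = 23.82/0.7988 = 29.82 rad/s².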